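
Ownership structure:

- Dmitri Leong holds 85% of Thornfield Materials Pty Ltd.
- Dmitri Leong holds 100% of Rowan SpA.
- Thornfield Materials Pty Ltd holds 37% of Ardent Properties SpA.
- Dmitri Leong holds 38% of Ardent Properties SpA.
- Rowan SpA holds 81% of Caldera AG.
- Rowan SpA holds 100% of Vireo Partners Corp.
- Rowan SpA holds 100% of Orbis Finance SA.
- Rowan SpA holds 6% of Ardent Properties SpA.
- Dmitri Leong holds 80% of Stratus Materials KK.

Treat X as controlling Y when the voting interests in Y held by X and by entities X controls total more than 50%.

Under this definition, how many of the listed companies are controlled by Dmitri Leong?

Dmitri holds 100% of Rowan, so Dmitri controls Rowan.
Dmitri holds 85% of Thornfield, so Dmitri controls Thornfield.
Rowan holds 100% of Vireo, so Dmitri controls Vireo.
Rowan holds 100% of Orbis, so Dmitri controls Orbis.
Thornfield and Dmitri and Rowan together hold 37% + 38% + 6% = 81% of Ardent, so Dmitri controls Ardent.
Dmitri holds 80% of Stratus, so Dmitri controls Stratus.
Rowan holds 81% of Caldera, so Dmitri controls Caldera.
Dmitri controls 7 companies.

7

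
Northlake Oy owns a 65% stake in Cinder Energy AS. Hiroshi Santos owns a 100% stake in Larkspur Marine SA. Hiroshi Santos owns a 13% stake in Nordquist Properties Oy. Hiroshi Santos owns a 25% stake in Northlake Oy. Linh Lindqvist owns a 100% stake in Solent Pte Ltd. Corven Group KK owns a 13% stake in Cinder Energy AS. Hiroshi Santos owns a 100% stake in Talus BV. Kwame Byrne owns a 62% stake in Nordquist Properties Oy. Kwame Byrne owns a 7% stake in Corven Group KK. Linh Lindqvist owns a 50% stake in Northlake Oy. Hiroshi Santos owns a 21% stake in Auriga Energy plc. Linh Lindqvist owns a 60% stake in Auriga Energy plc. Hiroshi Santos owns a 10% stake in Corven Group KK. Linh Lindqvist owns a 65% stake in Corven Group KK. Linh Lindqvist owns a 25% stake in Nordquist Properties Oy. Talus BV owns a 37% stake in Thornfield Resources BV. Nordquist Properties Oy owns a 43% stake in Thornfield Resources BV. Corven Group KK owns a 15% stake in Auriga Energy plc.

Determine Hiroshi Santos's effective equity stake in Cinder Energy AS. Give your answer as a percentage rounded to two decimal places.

17.55%

Hiroshi reaches Cinder along 2 paths.
Via Corven: 10% × 13% = 1.3%.
Via Northlake: 25% × 65% = 16.25%.
Total: 1.3% + 16.25% = 17.55%.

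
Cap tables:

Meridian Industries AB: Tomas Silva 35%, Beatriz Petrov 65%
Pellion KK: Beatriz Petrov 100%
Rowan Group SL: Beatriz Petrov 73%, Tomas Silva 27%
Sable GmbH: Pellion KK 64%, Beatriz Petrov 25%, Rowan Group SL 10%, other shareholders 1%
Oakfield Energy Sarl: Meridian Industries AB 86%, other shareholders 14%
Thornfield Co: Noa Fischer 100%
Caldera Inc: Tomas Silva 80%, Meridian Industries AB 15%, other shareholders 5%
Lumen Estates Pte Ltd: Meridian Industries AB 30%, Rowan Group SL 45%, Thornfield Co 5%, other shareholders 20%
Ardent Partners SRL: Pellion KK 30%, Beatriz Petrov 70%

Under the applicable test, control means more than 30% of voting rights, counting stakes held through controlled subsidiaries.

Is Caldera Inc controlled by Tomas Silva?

Yes

Tomas holds 35% of Meridian, so Tomas controls Meridian.
Tomas and Meridian together hold 80% + 15% = 95% of Caldera, so Tomas controls Caldera.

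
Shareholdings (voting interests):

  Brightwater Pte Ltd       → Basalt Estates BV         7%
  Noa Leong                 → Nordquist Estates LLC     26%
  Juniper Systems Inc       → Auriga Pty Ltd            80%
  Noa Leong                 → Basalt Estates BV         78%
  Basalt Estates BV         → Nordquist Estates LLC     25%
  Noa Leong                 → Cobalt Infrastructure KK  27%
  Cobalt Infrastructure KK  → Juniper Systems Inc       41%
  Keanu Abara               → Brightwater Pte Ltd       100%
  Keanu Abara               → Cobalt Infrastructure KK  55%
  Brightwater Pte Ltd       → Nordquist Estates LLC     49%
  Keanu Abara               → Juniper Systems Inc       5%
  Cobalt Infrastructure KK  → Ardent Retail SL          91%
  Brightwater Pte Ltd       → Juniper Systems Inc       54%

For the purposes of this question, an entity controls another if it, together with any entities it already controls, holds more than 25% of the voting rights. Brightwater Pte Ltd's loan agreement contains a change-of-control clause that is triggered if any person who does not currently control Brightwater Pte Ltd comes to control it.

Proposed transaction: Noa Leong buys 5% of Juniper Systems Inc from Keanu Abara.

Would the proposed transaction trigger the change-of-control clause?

No

The purchase adds only to Noa's holdings (Keanu's stake shrinks), so Noa is the only person who could newly come to control Brightwater.
Noa holds 27% of Cobalt, so Noa controls Cobalt.
Cobalt holds 91% of Ardent, so Noa controls Ardent.
Noa holds 78% of Basalt, so Noa controls Basalt.
Cobalt holds 41% of Juniper, so Noa controls Juniper.
Juniper holds 80% of Auriga, so Noa controls Auriga.
Basalt and Noa together hold 25% + 26% = 51% of Nordquist, so Noa controls Nordquist.
Neither Noa nor any entity Noa controls holds any voting interest in Brightwater.
So before the transaction, Noa does not control Brightwater.
After the purchase, Noa holds 5% of Juniper directly, and Keanu's stake falls to 0%.
Cobalt and Noa together hold 41% + 5% = 46% of Juniper, so Noa controls Juniper.
After the transaction, neither Noa nor any entity Noa controls holds a voting interest in Brightwater, so Noa still does not control it.
No new person acquires control, so the clause is not triggered.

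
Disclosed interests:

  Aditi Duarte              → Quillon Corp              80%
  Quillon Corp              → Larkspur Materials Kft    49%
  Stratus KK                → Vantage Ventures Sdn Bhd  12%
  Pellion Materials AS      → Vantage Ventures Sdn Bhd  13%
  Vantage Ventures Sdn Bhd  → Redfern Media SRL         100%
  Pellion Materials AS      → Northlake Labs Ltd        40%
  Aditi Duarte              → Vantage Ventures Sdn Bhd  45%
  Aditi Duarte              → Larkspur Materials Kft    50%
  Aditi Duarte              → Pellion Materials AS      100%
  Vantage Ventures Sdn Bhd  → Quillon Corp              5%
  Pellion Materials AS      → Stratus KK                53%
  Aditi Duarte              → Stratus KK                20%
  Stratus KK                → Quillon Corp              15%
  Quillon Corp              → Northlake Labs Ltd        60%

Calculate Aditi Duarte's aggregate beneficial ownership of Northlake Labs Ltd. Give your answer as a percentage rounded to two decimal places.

Aditi reaches Northlake along 8 paths.
Via Stratus → Vantage → Quillon: 20% × 12% × 5% × 60% = 0.072%.
Via Pellion → Stratus → Vantage → Quillon: 100% × 53% × 12% × 5% × 60% = 0.1908%.
Via Vantage → Quillon: 45% × 5% × 60% = 1.35%.
Via Pellion → Vantage → Quillon: 100% × 13% × 5% × 60% = 0.39%.
Via Quillon: 80% × 60% = 48%.
Via Stratus → Quillon: 20% × 15% × 60% = 1.8%.
Via Pellion → Stratus → Quillon: 100% × 53% × 15% × 60% = 4.77%.
Via Pellion: 100% × 40% = 40%.
Total: 0.072% + 0.1908% + 1.35% + 0.39% + 48% + 1.8% + 4.77% + 40% = 96.5728%.
Rounded: 96.57%.

96.57%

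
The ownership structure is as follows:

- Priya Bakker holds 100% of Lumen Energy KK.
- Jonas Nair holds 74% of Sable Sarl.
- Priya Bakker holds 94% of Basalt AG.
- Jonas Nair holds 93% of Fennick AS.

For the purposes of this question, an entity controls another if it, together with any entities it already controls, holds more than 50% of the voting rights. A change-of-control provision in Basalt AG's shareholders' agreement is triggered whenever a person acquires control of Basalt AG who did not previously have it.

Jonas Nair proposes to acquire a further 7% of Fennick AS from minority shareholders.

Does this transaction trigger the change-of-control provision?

The purchase changes only Jonas's holdings, so Jonas is the only person who could newly come to control Basalt.
Jonas holds 93% of Fennick, so Jonas controls Fennick.
Jonas holds 74% of Sable, so Jonas controls Sable.
Neither Jonas nor any entity Jonas controls holds any voting interest in Basalt.
So before the transaction, Jonas does not control Basalt.
After the purchase, Jonas's direct stake in Fennick rises to 93% + 7% = 100%.
Jonas holds 100% of Fennick, so Jonas controls Fennick.
After the transaction, neither Jonas nor any entity Jonas controls holds a voting interest in Basalt, so Jonas still does not control it.
No new person acquires control, so the clause is not triggered.

No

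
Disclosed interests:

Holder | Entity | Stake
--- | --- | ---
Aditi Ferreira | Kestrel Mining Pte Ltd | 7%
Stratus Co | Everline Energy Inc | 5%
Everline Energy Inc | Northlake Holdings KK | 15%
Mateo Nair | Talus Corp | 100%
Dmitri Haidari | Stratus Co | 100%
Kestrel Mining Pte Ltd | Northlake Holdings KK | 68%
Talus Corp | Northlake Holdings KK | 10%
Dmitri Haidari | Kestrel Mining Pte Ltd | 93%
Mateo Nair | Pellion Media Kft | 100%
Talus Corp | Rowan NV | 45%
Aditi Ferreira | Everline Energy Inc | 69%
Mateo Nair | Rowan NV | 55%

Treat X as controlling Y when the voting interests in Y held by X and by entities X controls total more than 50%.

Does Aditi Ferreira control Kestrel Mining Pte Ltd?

No

Aditi holds 69% of Everline, so Aditi controls Everline.
In Kestrel, Aditi's side holds only 7%, not > 50%.
So Aditi does not control Kestrel.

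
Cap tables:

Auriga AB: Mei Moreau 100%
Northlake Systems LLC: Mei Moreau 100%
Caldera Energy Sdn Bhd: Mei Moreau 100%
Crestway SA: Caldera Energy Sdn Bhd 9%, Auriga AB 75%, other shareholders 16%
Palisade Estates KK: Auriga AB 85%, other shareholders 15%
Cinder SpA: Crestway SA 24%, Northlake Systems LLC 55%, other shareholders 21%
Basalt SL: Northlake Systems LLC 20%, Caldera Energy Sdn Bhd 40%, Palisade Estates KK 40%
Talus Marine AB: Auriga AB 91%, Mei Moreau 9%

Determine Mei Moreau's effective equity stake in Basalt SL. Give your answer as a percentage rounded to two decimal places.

Mei reaches Basalt along 3 paths.
Via Northlake: 100% × 20% = 20%.
Via Caldera: 100% × 40% = 40%.
Via Auriga → Palisade: 100% × 85% × 40% = 34%.
Total: 20% + 40% + 34% = 94%.
Rounded: 94.00%.

94.00%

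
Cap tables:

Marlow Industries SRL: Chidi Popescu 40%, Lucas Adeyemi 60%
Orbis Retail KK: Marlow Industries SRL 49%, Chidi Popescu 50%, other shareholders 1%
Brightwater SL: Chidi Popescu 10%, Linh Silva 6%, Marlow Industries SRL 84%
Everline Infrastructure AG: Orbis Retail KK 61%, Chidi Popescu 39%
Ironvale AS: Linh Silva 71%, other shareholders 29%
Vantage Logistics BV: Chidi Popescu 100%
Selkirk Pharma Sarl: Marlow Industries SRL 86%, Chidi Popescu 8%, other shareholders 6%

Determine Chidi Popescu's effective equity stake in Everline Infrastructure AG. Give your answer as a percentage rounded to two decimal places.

Chidi reaches Everline along 3 paths.
Via Marlow → Orbis: 40% × 49% × 61% = 11.956%.
Via Orbis: 50% × 61% = 30.5%.
Direct stake: 39% = 39%.
Total: 11.956% + 30.5% + 39% = 81.456%.
Rounded: 81.46%.

81.46%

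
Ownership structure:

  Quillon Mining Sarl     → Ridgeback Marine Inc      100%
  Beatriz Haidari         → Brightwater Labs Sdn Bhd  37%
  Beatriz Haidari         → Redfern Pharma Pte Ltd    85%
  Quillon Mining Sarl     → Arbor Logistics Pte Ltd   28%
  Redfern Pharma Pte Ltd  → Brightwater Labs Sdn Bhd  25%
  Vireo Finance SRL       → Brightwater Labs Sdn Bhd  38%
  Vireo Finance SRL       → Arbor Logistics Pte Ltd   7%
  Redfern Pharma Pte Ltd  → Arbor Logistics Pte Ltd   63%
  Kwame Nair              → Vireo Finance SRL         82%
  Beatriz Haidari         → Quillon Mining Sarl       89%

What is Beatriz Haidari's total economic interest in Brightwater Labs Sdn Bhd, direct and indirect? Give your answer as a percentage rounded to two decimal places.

58.25%

Beatriz reaches Brightwater along 2 paths.
Via Redfern: 85% × 25% = 21.25%.
Direct stake: 37% = 37%.
Total: 21.25% + 37% = 58.25%.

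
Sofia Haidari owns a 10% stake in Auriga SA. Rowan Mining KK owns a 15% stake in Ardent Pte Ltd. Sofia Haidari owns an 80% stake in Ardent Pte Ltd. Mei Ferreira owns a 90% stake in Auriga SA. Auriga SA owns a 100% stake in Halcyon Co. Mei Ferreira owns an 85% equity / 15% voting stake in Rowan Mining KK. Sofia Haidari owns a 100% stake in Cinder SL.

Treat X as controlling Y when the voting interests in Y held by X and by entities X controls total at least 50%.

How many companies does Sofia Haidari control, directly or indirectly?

Sofia holds 100% of Cinder, so Sofia controls Cinder.
Sofia holds 80% of Ardent, so Sofia controls Ardent.
No other company's threshold is met.
Sofia controls 2 companies.

2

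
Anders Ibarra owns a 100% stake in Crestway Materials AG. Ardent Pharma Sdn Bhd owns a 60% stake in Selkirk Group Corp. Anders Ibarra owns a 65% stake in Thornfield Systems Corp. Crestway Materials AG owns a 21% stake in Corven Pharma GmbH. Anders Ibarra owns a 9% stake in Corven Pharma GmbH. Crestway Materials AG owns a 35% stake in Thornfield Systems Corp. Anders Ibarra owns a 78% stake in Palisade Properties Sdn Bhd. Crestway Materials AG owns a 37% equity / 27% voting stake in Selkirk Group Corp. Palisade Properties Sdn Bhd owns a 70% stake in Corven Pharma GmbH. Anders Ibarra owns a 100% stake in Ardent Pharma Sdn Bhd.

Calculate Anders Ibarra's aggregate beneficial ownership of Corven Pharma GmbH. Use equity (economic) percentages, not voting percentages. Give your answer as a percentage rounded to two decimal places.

Anders reaches Corven along 3 paths.
Direct stake: 9% = 9%.
Via Palisade: 78% × 70% = 54.6%.
Via Crestway: 100% × 21% = 21%.
Total: 9% + 54.6% + 21% = 84.6%.
Rounded: 84.60%.

84.60%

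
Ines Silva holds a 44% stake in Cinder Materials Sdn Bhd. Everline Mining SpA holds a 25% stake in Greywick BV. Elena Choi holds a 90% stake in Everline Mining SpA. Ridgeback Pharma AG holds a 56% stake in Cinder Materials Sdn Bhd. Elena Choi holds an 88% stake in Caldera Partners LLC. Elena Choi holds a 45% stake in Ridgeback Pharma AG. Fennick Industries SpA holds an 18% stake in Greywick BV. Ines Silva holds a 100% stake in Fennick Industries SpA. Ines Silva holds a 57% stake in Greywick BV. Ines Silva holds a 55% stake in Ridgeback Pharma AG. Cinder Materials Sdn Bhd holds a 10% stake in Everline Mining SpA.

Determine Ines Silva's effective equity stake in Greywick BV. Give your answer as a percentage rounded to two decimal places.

Ines reaches Greywick along 4 paths.
Via Cinder → Everline: 44% × 10% × 25% = 1.1%.
Via Ridgeback → Cinder → Everline: 55% × 56% × 10% × 25% = 0.77%.
Direct stake: 57% = 57%.
Via Fennick: 100% × 18% = 18%.
Total: 1.1% + 0.77% + 57% + 18% = 76.87%.

76.87%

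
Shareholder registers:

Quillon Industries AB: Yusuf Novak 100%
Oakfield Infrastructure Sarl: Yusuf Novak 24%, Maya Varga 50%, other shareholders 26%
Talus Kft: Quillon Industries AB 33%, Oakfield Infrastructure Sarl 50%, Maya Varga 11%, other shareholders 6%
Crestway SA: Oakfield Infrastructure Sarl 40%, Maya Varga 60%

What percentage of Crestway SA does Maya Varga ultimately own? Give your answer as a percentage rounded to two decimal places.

80.00%

Maya reaches Crestway along 2 paths.
Via Oakfield: 50% × 40% = 20%.
Direct stake: 60% = 60%.
Total: 20% + 60% = 80%.
Rounded: 80.00%.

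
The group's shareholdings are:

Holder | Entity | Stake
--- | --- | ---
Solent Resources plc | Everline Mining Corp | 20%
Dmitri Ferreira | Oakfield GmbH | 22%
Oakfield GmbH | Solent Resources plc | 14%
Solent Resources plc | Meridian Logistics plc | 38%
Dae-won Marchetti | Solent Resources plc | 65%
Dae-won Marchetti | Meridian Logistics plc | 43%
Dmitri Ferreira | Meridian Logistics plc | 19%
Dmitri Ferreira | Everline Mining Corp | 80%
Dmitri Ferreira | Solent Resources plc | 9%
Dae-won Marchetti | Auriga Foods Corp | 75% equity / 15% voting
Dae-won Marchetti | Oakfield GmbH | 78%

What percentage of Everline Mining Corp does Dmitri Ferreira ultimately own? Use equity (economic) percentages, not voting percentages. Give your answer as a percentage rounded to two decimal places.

82.42%

Dmitri reaches Everline along 3 paths.
Via Oakfield → Solent: 22% × 14% × 20% = 0.616%.
Via Solent: 9% × 20% = 1.8%.
Direct stake: 80% = 80%.
Total: 0.616% + 1.8% + 80% = 82.416%.
Rounded: 82.42%.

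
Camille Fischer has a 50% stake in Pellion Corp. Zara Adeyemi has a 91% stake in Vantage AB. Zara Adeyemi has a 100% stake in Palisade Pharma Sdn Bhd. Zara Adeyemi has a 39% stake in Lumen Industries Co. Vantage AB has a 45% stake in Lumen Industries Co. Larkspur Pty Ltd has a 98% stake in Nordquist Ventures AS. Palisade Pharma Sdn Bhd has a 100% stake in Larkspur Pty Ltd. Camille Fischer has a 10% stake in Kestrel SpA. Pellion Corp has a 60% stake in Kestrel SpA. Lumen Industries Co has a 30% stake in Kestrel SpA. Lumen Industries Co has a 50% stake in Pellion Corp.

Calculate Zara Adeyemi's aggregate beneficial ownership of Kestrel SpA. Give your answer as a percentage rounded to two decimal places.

47.97%

Zara reaches Kestrel along 4 paths.
Via Lumen → Pellion: 39% × 50% × 60% = 11.7%.
Via Vantage → Lumen → Pellion: 91% × 45% × 50% × 60% = 12.285%.
Via Lumen: 39% × 30% = 11.7%.
Via Vantage → Lumen: 91% × 45% × 30% = 12.285%.
Total: 11.7% + 12.285% + 11.7% + 12.285% = 47.97%.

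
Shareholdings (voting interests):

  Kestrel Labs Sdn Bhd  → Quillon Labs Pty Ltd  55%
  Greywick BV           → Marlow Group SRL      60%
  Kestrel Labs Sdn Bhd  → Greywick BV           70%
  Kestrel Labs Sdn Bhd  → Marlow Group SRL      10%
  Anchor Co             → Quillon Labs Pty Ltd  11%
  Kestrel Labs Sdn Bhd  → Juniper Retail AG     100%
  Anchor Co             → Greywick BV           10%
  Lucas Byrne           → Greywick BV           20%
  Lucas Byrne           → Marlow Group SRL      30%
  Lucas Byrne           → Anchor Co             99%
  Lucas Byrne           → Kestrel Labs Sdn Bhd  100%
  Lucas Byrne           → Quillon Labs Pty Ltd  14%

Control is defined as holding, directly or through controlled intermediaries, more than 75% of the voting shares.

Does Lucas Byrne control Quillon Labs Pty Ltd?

Yes

Lucas holds 100% of Kestrel, so Lucas controls Kestrel.
Lucas holds 99% of Anchor, so Lucas controls Anchor.
Lucas and Anchor and Kestrel together hold 14% + 11% + 55% = 80% of Quillon, so Lucas controls Quillon.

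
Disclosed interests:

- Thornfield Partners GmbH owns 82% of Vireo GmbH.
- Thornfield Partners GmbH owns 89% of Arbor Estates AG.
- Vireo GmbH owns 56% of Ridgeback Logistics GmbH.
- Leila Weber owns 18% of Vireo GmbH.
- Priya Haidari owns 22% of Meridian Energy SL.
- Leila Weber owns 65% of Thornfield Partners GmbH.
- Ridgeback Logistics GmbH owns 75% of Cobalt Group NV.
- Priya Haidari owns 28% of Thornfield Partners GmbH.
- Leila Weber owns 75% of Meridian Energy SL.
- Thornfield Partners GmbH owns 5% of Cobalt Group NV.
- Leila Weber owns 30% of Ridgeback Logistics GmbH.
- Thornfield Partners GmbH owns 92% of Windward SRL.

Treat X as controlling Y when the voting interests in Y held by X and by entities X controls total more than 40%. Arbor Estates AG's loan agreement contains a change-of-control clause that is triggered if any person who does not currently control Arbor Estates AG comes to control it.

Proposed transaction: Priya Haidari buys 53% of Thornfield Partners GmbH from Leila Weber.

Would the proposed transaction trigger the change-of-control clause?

Yes

The purchase adds only to Priya's holdings (Leila's stake shrinks), so Priya is the only person who could newly come to control Arbor.
Priya's largest direct stake is 28% in Thornfield, which does not meet the threshold, so Priya controls no company.
Neither Priya nor any entity Priya controls holds any voting interest in Arbor.
So before the transaction, Priya does not control Arbor.
After the purchase, Priya's direct stake in Thornfield rises to 28% + 53% = 81%, and Leila's stake falls to 12%.
Priya holds 81% of Thornfield, so Priya controls Thornfield.
Thornfield holds 89% of Arbor, so Priya controls Arbor.
Priya did not control Arbor before and does after, so the clause is triggered.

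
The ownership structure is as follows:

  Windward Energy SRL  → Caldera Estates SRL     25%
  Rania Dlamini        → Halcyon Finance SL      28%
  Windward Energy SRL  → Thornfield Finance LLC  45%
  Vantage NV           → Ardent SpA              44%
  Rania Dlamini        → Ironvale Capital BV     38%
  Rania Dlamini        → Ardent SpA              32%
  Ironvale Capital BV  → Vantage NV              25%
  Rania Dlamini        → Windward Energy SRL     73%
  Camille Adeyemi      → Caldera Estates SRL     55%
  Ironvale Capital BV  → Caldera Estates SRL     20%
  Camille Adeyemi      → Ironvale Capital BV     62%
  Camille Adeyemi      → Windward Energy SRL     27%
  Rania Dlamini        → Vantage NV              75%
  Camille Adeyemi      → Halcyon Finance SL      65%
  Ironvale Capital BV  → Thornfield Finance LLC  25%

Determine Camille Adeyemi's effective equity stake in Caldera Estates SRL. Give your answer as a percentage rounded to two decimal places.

Camille reaches Caldera along 3 paths.
Direct stake: 55% = 55%.
Via Ironvale: 62% × 20% = 12.4%.
Via Windward: 27% × 25% = 6.75%.
Total: 55% + 12.4% + 6.75% = 74.15%.

74.15%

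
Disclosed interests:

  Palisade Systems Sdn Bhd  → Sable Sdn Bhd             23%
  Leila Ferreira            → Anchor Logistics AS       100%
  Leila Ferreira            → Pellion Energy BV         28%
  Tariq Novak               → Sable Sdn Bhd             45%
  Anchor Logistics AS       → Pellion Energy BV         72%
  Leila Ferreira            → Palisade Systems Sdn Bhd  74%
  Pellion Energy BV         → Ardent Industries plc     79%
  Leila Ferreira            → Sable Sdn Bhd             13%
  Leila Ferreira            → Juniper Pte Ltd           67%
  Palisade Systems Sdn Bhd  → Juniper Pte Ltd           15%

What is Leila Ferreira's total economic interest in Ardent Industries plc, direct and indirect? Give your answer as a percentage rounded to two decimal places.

79.00%

Leila reaches Ardent along 2 paths.
Via Anchor → Pellion: 100% × 72% × 79% = 56.88%.
Via Pellion: 28% × 79% = 22.12%.
Total: 56.88% + 22.12% = 79%.
Rounded: 79.00%.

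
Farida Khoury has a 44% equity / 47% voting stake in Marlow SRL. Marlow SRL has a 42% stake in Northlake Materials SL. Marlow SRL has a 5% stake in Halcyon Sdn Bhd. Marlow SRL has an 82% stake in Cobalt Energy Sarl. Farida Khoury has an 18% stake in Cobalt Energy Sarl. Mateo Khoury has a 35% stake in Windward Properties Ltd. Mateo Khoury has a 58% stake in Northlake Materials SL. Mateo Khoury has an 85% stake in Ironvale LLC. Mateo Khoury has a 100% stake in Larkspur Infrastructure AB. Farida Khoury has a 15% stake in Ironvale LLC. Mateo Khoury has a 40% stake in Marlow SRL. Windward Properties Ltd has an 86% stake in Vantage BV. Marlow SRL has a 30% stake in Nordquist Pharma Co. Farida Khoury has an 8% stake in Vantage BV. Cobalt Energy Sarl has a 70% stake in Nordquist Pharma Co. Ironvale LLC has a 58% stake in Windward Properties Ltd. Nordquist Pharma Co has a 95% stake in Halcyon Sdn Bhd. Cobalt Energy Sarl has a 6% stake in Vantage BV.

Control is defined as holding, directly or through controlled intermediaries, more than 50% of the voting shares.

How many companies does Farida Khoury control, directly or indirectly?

0

Farida's largest direct stake is 47% in Marlow, which does not meet the threshold.
Farida controls 0 companies.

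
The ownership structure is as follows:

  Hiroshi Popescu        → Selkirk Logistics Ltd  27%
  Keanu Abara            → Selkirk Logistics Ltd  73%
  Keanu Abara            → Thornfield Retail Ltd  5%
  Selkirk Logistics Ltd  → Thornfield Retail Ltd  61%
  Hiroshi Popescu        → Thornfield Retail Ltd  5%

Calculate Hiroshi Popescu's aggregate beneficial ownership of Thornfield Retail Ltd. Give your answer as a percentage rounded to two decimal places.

21.47%

Hiroshi reaches Thornfield along 2 paths.
Via Selkirk: 27% × 61% = 16.47%.
Direct stake: 5% = 5%.
Total: 16.47% + 5% = 21.47%.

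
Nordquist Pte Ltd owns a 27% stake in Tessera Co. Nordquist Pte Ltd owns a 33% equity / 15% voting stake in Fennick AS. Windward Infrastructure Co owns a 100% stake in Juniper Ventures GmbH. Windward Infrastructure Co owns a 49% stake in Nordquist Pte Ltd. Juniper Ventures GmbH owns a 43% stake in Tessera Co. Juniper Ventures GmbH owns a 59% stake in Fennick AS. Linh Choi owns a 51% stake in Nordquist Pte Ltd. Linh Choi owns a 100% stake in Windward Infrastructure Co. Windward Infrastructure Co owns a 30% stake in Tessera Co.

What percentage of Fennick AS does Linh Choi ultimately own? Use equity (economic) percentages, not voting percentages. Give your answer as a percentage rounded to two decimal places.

92.00%

Linh reaches Fennick along 3 paths.
Via Nordquist: 51% × 33% = 16.83%.
Via Windward → Nordquist: 100% × 49% × 33% = 16.17%.
Via Windward → Juniper: 100% × 100% × 59% = 59%.
Total: 16.83% + 16.17% + 59% = 92%.
Rounded: 92.00%.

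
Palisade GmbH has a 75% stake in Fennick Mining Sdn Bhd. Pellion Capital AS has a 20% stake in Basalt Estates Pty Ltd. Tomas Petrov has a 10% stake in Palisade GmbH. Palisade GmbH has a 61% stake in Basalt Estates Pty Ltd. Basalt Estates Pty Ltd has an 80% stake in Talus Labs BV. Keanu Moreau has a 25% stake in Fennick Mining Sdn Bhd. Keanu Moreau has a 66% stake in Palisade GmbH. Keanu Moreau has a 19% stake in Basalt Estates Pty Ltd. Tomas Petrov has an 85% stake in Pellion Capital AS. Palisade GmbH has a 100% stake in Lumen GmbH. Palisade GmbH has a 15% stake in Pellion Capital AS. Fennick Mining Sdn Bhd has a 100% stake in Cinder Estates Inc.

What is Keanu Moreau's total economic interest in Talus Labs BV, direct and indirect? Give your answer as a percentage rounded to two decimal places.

48.99%

Keanu reaches Talus along 3 paths.
Via Palisade → Basalt: 66% × 61% × 80% = 32.208%.
Via Basalt: 19% × 80% = 15.2%.
Via Palisade → Pellion → Basalt: 66% × 15% × 20% × 80% = 1.584%.
Total: 32.208% + 15.2% + 1.584% = 48.992%.
Rounded: 48.99%.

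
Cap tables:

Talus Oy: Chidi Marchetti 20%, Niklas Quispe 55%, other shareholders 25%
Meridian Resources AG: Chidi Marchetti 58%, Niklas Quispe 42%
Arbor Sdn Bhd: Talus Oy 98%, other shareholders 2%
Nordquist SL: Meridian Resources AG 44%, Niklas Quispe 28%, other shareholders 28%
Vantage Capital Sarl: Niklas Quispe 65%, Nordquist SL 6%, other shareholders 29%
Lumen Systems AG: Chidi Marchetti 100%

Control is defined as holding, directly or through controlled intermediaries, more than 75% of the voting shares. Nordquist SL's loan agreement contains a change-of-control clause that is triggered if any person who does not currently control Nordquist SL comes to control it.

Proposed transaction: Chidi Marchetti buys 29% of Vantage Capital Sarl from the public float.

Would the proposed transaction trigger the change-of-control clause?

The purchase changes only Chidi's holdings, so Chidi is the only person who could newly come to control Nordquist.
Chidi holds 100% of Lumen, so Chidi controls Lumen.
Neither Chidi nor any entity Chidi controls holds any voting interest in Nordquist.
So before the transaction, Chidi does not control Nordquist.
After the purchase, Chidi holds 29% of Vantage directly.
Chidi's side now holds 29% of Vantage, not > 75%, so Chidi still does not control Vantage.
After the transaction, neither Chidi nor any entity Chidi controls holds a voting interest in Nordquist, so Chidi still does not control it.
No new person acquires control, so the clause is not triggered.

No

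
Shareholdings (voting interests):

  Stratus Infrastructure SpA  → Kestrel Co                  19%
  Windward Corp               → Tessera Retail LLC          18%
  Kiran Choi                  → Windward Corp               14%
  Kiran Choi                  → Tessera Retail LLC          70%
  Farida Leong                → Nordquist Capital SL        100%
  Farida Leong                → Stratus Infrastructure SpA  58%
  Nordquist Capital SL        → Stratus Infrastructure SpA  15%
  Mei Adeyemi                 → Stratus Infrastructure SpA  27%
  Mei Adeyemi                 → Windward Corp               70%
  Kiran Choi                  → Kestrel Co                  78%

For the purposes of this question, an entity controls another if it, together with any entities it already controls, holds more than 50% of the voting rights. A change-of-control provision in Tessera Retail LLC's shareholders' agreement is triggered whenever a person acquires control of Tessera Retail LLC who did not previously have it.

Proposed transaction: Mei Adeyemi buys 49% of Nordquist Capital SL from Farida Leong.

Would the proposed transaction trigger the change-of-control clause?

No

The purchase adds only to Mei's holdings (Farida's stake shrinks), so Mei is the only person who could newly come to control Tessera.
Mei holds 70% of Windward, so Mei controls Windward.
In Tessera, Mei's side holds only 18%, not > 50%.
So before the transaction, Mei does not control Tessera.
After the purchase, Mei holds 49% of Nordquist directly, and Farida's stake falls to 51%.
Mei's side now holds 49% of Nordquist, not > 50%, so Mei still does not control Nordquist.
After the transaction, Mei's side holds 18% of Tessera, not > 50%, so Mei still does not control Tessera.
No new person acquires control, so the clause is not triggered.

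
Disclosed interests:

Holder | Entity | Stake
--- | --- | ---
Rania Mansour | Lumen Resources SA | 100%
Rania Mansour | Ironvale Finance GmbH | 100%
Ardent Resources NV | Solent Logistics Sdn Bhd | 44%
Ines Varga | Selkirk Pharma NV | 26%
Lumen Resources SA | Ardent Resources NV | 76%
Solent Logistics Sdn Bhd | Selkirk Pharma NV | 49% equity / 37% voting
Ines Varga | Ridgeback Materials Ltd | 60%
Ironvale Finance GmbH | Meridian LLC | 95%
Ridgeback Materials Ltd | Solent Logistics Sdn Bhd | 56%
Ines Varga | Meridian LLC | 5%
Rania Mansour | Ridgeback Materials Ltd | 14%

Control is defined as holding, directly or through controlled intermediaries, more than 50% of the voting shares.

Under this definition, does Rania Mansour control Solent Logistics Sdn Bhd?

Rania holds 100% of Lumen, so Rania controls Lumen.
Rania holds 100% of Ironvale, so Rania controls Ironvale.
Lumen holds 76% of Ardent, so Rania controls Ardent.
Ironvale holds 95% of Meridian, so Rania controls Meridian.
In Solent, Rania's side holds only 44%, not > 50%.
So Rania does not control Solent.

No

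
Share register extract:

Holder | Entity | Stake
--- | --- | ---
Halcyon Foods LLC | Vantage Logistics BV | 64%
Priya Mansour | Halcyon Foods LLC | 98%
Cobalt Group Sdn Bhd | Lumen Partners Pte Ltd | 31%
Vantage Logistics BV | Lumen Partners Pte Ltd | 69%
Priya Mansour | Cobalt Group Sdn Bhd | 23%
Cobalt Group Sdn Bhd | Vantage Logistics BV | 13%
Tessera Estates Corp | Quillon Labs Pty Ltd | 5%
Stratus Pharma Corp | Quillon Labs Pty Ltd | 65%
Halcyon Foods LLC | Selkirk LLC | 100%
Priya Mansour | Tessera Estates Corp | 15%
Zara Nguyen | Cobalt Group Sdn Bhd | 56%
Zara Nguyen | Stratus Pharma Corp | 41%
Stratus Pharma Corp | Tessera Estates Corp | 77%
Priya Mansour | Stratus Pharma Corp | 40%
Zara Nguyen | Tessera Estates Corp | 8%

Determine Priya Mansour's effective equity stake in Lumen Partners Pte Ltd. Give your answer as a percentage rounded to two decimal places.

Priya reaches Lumen along 3 paths.
Via Cobalt → Vantage: 23% × 13% × 69% = 2.0631%.
Via Halcyon → Vantage: 98% × 64% × 69% = 43.2768%.
Via Cobalt: 23% × 31% = 7.13%.
Total: 2.0631% + 43.2768% + 7.13% = 52.4699%.
Rounded: 52.47%.

52.47%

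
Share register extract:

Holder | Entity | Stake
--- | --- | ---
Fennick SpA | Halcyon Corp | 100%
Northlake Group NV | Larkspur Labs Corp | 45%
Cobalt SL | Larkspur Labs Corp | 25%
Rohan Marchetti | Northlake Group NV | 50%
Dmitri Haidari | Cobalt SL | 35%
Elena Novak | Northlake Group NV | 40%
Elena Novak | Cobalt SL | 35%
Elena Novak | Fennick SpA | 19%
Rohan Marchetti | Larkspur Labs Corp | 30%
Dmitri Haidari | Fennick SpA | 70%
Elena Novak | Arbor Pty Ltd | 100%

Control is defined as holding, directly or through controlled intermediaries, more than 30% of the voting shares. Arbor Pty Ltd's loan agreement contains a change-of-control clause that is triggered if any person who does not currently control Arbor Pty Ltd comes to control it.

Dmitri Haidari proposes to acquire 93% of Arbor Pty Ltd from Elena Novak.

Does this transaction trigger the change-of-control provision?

Yes

The purchase adds only to Dmitri's holdings (Elena's stake shrinks), so Dmitri is the only person who could newly come to control Arbor.
Dmitri holds 35% of Cobalt, so Dmitri controls Cobalt.
Dmitri holds 70% of Fennick, so Dmitri controls Fennick.
Fennick holds 100% of Halcyon, so Dmitri controls Halcyon.
Neither Dmitri nor any entity Dmitri controls holds any voting interest in Arbor.
So before the transaction, Dmitri does not control Arbor.
After the purchase, Dmitri holds 93% of Arbor directly, and Elena's stake falls to 7%.
Dmitri holds 93% of Arbor, so Dmitri controls Arbor.
Dmitri did not control Arbor before and does after, so the clause is triggered.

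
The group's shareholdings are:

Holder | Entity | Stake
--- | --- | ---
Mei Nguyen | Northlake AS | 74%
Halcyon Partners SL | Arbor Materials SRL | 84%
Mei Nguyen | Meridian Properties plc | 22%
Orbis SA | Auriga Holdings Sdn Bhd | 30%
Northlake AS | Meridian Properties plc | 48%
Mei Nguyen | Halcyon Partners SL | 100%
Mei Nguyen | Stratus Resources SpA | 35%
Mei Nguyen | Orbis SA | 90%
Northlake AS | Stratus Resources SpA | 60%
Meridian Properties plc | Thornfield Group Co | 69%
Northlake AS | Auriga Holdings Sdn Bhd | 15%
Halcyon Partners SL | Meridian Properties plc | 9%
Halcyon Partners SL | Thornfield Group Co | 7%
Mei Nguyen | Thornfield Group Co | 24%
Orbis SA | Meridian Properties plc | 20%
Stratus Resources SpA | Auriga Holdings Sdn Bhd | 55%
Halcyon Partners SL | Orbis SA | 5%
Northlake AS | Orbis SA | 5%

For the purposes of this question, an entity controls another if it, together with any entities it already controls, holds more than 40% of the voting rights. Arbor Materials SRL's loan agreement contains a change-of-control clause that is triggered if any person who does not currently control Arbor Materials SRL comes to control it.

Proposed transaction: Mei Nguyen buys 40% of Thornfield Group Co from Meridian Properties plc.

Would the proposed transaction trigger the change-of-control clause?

The purchase adds only to Mei's holdings (Meridian's stake shrinks), so Mei is the only person who could newly come to control Arbor.
Mei holds 100% of Halcyon, so Mei controls Halcyon.
Halcyon holds 84% of Arbor, so Mei controls Arbor.
So Mei already controls Arbor before the transaction.
After the purchase, Mei's direct stake in Thornfield rises to 24% + 40% = 64%, and Meridian's stake falls to 29%.
Mei controlled Arbor already, so this is not a new person acquiring control; every other person's position is unchanged or reduced.
No new person acquires control, so the clause is not triggered.

No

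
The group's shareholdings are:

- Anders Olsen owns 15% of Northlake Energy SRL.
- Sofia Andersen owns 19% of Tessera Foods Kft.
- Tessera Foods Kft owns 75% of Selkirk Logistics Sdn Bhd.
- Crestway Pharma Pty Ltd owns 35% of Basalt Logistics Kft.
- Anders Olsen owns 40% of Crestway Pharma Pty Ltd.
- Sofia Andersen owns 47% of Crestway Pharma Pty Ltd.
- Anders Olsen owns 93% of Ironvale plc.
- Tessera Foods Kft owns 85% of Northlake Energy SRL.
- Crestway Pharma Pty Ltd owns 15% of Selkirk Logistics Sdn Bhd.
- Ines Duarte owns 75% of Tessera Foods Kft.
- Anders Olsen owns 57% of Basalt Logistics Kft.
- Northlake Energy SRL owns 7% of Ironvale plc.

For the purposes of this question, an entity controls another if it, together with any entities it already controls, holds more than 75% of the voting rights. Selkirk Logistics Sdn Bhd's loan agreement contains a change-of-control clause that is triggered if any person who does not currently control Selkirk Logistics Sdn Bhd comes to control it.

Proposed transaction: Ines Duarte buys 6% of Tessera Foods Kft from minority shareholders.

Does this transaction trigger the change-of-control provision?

No

The purchase changes only Ines's holdings, so Ines is the only person who could newly come to control Selkirk.
Ines's largest direct stake is 75% in Tessera, which does not meet the threshold, so Ines controls no company.
Neither Ines nor any entity Ines controls holds any voting interest in Selkirk.
So before the transaction, Ines does not control Selkirk.
After the purchase, Ines's direct stake in Tessera rises to 75% + 6% = 81%.
Ines holds 81% of Tessera, so Ines controls Tessera.
Tessera holds 85% of Northlake, so Ines controls Northlake.
After the transaction, Ines's side holds 75% of Selkirk, not > 75%, so Ines still does not control Selkirk.
No new person acquires control, so the clause is not triggered.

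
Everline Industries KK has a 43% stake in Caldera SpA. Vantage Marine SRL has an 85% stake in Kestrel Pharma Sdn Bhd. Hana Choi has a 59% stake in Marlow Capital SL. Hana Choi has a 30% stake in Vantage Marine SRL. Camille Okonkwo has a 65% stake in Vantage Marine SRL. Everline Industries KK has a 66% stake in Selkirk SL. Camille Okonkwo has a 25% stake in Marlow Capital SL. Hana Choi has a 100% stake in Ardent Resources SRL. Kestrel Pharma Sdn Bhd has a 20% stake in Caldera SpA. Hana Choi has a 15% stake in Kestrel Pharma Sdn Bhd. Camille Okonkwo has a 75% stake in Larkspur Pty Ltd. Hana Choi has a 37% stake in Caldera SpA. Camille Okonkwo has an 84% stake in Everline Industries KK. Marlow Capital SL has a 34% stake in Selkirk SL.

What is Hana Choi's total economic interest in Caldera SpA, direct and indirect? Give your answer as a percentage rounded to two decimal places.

Hana reaches Caldera along 3 paths.
Direct stake: 37% = 37%.
Via Kestrel: 15% × 20% = 3%.
Via Vantage → Kestrel: 30% × 85% × 20% = 5.1%.
Total: 37% + 3% + 5.1% = 45.1%.
Rounded: 45.10%.

45.10%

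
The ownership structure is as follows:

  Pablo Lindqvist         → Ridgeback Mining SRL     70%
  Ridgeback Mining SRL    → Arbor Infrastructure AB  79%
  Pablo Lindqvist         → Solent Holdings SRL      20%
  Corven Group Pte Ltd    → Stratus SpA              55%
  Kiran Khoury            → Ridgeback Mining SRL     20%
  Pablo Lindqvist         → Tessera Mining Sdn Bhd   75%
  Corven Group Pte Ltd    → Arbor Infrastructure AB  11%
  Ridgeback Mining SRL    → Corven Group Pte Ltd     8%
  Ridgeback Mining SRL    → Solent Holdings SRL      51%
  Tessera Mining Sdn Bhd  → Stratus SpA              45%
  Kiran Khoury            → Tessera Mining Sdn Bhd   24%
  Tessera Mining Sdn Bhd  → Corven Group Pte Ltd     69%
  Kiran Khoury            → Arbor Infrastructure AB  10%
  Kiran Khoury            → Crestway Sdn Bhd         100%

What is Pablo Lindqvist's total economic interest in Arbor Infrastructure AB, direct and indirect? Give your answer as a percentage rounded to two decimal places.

Pablo reaches Arbor along 3 paths.
Via Ridgeback: 70% × 79% = 55.3%.
Via Ridgeback → Corven: 70% × 8% × 11% = 0.616%.
Via Tessera → Corven: 75% × 69% × 11% = 5.6925%.
Total: 55.3% + 0.616% + 5.6925% = 61.6085%.
Rounded: 61.61%.

61.61%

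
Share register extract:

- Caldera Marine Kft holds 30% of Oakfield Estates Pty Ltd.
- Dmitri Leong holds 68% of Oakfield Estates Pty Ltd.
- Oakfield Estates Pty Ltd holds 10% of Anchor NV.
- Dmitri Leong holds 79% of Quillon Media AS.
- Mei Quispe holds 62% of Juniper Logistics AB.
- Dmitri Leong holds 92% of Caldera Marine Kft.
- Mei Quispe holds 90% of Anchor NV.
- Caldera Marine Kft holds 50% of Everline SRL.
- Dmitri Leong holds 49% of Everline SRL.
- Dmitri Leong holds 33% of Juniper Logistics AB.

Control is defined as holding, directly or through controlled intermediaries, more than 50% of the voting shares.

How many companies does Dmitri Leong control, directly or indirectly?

Dmitri holds 92% of Caldera, so Dmitri controls Caldera.
Dmitri and Caldera together hold 68% + 30% = 98% of Oakfield, so Dmitri controls Oakfield.
Dmitri holds 79% of Quillon, so Dmitri controls Quillon.
Caldera and Dmitri together hold 50% + 49% = 99% of Everline, so Dmitri controls Everline.
No other company's threshold is met.
Dmitri controls 4 companies.

4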